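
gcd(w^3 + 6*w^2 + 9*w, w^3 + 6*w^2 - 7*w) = w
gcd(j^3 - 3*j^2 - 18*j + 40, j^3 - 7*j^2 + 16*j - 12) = j - 2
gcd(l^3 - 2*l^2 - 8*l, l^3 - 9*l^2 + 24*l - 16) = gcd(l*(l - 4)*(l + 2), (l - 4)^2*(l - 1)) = l - 4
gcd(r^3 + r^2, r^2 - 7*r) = r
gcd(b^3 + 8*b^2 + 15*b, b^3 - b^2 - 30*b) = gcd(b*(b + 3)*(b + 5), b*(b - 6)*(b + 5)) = b^2 + 5*b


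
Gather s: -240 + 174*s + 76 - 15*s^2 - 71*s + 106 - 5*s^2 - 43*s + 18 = -20*s^2 + 60*s - 40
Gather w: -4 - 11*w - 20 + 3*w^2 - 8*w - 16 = 3*w^2 - 19*w - 40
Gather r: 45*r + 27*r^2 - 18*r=27*r^2 + 27*r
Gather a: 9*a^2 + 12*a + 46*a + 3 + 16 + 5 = 9*a^2 + 58*a + 24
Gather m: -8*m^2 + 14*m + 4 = -8*m^2 + 14*m + 4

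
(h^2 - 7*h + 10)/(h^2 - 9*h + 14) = (h - 5)/(h - 7)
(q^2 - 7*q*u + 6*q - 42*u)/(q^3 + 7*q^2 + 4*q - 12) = (q - 7*u)/(q^2 + q - 2)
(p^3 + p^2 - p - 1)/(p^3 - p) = (p + 1)/p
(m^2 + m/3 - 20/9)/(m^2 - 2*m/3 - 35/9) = (3*m - 4)/(3*m - 7)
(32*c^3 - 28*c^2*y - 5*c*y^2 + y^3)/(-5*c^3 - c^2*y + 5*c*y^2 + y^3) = (-32*c^2 - 4*c*y + y^2)/(5*c^2 + 6*c*y + y^2)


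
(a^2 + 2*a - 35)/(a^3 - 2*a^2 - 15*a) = (a + 7)/(a*(a + 3))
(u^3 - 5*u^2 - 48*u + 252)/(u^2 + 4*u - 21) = (u^2 - 12*u + 36)/(u - 3)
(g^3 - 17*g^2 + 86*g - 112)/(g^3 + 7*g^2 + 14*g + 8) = (g^3 - 17*g^2 + 86*g - 112)/(g^3 + 7*g^2 + 14*g + 8)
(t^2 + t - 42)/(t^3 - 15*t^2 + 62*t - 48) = (t + 7)/(t^2 - 9*t + 8)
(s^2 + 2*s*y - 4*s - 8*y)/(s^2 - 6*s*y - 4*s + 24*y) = (-s - 2*y)/(-s + 6*y)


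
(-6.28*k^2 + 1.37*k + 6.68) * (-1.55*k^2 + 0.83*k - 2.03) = 9.734*k^4 - 7.3359*k^3 + 3.5315*k^2 + 2.7633*k - 13.5604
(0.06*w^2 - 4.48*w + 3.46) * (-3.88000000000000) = -0.2328*w^2 + 17.3824*w - 13.4248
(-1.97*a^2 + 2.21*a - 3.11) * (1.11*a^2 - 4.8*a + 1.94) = -2.1867*a^4 + 11.9091*a^3 - 17.8819*a^2 + 19.2154*a - 6.0334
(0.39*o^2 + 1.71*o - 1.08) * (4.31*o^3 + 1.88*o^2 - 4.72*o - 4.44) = 1.6809*o^5 + 8.1033*o^4 - 3.2808*o^3 - 11.8332*o^2 - 2.4948*o + 4.7952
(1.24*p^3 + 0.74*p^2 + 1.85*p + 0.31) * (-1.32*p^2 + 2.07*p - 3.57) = -1.6368*p^5 + 1.59*p^4 - 5.337*p^3 + 0.7785*p^2 - 5.9628*p - 1.1067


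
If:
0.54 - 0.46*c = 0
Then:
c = 1.17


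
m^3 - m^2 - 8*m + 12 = (m - 2)^2*(m + 3)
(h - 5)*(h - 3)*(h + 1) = h^3 - 7*h^2 + 7*h + 15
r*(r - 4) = r^2 - 4*r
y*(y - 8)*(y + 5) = y^3 - 3*y^2 - 40*y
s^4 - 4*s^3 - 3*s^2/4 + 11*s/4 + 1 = (s - 4)*(s - 1)*(s + 1/2)^2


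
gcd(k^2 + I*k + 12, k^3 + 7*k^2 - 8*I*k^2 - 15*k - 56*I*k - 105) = k - 3*I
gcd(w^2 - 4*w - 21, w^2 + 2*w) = 1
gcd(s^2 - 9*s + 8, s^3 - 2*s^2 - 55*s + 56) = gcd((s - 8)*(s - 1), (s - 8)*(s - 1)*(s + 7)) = s^2 - 9*s + 8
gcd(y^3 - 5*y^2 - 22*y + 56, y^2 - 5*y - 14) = y - 7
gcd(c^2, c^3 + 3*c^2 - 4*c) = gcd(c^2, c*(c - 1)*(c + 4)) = c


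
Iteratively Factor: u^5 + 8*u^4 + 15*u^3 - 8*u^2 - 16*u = (u + 1)*(u^4 + 7*u^3 + 8*u^2 - 16*u) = (u + 1)*(u + 4)*(u^3 + 3*u^2 - 4*u) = (u + 1)*(u + 4)^2*(u^2 - u) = u*(u + 1)*(u + 4)^2*(u - 1)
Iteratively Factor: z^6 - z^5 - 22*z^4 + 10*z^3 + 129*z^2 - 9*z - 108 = (z + 3)*(z^5 - 4*z^4 - 10*z^3 + 40*z^2 + 9*z - 36) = (z - 3)*(z + 3)*(z^4 - z^3 - 13*z^2 + z + 12) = (z - 3)*(z - 1)*(z + 3)*(z^3 - 13*z - 12) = (z - 3)*(z - 1)*(z + 3)^2*(z^2 - 3*z - 4) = (z - 3)*(z - 1)*(z + 1)*(z + 3)^2*(z - 4)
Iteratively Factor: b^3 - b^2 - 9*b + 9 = (b + 3)*(b^2 - 4*b + 3) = (b - 3)*(b + 3)*(b - 1)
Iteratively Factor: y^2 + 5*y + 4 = (y + 4)*(y + 1)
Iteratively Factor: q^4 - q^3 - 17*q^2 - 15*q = (q + 3)*(q^3 - 4*q^2 - 5*q) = (q - 5)*(q + 3)*(q^2 + q) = (q - 5)*(q + 1)*(q + 3)*(q)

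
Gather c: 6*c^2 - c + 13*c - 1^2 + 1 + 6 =6*c^2 + 12*c + 6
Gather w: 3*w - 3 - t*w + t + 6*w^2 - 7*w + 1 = t + 6*w^2 + w*(-t - 4) - 2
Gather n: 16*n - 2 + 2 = 16*n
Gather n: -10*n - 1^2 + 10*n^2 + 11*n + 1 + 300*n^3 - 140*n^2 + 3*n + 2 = 300*n^3 - 130*n^2 + 4*n + 2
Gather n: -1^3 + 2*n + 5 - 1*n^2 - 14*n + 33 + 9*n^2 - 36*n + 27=8*n^2 - 48*n + 64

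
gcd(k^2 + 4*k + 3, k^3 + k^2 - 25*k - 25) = k + 1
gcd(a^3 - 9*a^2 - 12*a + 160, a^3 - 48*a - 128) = a^2 - 4*a - 32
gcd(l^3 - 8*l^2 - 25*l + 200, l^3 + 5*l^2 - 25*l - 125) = l^2 - 25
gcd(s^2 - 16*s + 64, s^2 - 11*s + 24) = s - 8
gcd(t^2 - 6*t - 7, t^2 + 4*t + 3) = t + 1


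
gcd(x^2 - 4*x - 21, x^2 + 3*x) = x + 3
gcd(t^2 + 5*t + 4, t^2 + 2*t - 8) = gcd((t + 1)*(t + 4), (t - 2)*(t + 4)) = t + 4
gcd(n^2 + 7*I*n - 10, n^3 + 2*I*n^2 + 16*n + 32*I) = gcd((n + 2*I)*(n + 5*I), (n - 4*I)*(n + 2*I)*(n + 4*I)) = n + 2*I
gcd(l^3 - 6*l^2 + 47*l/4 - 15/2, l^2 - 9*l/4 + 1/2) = l - 2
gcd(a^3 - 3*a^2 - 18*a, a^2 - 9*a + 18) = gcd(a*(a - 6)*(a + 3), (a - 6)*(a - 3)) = a - 6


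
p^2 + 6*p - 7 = (p - 1)*(p + 7)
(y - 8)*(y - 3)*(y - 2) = y^3 - 13*y^2 + 46*y - 48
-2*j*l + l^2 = l*(-2*j + l)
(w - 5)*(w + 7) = w^2 + 2*w - 35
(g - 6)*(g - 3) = g^2 - 9*g + 18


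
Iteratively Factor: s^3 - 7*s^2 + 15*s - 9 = (s - 3)*(s^2 - 4*s + 3) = (s - 3)^2*(s - 1)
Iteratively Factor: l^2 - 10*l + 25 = (l - 5)*(l - 5)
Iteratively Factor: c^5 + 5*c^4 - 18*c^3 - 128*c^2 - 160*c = (c + 2)*(c^4 + 3*c^3 - 24*c^2 - 80*c) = (c + 2)*(c + 4)*(c^3 - c^2 - 20*c) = (c - 5)*(c + 2)*(c + 4)*(c^2 + 4*c) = (c - 5)*(c + 2)*(c + 4)^2*(c)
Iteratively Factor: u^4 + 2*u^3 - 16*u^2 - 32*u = (u)*(u^3 + 2*u^2 - 16*u - 32) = u*(u + 2)*(u^2 - 16) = u*(u + 2)*(u + 4)*(u - 4)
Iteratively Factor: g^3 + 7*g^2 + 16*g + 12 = (g + 3)*(g^2 + 4*g + 4) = (g + 2)*(g + 3)*(g + 2)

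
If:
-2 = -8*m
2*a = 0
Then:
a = 0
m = 1/4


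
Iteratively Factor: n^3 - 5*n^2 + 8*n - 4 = (n - 2)*(n^2 - 3*n + 2) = (n - 2)*(n - 1)*(n - 2)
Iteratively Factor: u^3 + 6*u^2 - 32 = (u + 4)*(u^2 + 2*u - 8) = (u + 4)^2*(u - 2)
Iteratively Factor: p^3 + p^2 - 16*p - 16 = (p + 4)*(p^2 - 3*p - 4) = (p + 1)*(p + 4)*(p - 4)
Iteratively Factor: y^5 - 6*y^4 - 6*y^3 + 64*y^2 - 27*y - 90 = (y - 2)*(y^4 - 4*y^3 - 14*y^2 + 36*y + 45) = (y - 2)*(y + 1)*(y^3 - 5*y^2 - 9*y + 45) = (y - 2)*(y + 1)*(y + 3)*(y^2 - 8*y + 15) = (y - 5)*(y - 2)*(y + 1)*(y + 3)*(y - 3)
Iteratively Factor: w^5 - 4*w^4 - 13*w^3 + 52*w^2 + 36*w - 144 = (w + 2)*(w^4 - 6*w^3 - w^2 + 54*w - 72) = (w - 4)*(w + 2)*(w^3 - 2*w^2 - 9*w + 18) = (w - 4)*(w - 3)*(w + 2)*(w^2 + w - 6) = (w - 4)*(w - 3)*(w - 2)*(w + 2)*(w + 3)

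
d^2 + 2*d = d*(d + 2)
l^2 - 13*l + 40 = (l - 8)*(l - 5)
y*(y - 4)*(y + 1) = y^3 - 3*y^2 - 4*y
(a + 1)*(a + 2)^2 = a^3 + 5*a^2 + 8*a + 4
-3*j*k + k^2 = k*(-3*j + k)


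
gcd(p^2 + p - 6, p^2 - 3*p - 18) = p + 3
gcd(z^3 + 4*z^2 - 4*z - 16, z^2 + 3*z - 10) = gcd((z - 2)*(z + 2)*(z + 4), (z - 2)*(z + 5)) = z - 2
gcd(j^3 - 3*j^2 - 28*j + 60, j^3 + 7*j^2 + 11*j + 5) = j + 5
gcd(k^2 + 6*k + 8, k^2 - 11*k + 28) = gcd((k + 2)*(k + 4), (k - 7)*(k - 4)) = 1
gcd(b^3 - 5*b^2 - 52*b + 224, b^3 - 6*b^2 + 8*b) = b - 4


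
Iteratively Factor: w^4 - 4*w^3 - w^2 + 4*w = (w)*(w^3 - 4*w^2 - w + 4) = w*(w - 1)*(w^2 - 3*w - 4) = w*(w - 4)*(w - 1)*(w + 1)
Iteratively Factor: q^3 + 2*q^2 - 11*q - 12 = (q + 4)*(q^2 - 2*q - 3) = (q + 1)*(q + 4)*(q - 3)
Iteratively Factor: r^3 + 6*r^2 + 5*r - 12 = (r - 1)*(r^2 + 7*r + 12) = (r - 1)*(r + 3)*(r + 4)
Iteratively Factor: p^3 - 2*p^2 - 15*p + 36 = (p + 4)*(p^2 - 6*p + 9) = (p - 3)*(p + 4)*(p - 3)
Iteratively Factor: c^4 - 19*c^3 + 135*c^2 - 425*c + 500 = (c - 5)*(c^3 - 14*c^2 + 65*c - 100) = (c - 5)^2*(c^2 - 9*c + 20) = (c - 5)^2*(c - 4)*(c - 5)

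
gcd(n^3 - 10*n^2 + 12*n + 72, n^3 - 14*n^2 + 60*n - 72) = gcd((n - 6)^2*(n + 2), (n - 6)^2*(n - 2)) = n^2 - 12*n + 36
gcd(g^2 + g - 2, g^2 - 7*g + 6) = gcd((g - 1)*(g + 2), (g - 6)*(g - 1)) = g - 1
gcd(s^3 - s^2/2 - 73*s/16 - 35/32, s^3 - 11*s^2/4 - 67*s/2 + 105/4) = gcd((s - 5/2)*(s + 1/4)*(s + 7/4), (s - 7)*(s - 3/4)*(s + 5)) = 1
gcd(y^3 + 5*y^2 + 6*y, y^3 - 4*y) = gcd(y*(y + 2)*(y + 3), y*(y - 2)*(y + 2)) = y^2 + 2*y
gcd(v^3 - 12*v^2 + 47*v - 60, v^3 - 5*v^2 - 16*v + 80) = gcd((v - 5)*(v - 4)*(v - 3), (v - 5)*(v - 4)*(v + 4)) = v^2 - 9*v + 20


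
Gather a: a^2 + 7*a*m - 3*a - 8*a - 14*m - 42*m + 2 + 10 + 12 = a^2 + a*(7*m - 11) - 56*m + 24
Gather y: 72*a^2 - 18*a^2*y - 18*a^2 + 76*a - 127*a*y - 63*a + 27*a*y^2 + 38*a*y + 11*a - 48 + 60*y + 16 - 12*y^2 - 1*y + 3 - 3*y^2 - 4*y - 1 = 54*a^2 + 24*a + y^2*(27*a - 15) + y*(-18*a^2 - 89*a + 55) - 30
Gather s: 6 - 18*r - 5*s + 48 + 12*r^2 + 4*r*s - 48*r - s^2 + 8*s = 12*r^2 - 66*r - s^2 + s*(4*r + 3) + 54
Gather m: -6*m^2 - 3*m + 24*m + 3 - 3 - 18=-6*m^2 + 21*m - 18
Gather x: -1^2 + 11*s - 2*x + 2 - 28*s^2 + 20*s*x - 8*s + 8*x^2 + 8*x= -28*s^2 + 3*s + 8*x^2 + x*(20*s + 6) + 1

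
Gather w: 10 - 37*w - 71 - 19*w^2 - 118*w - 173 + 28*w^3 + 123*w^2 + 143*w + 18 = 28*w^3 + 104*w^2 - 12*w - 216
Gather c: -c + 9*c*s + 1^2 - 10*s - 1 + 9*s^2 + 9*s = c*(9*s - 1) + 9*s^2 - s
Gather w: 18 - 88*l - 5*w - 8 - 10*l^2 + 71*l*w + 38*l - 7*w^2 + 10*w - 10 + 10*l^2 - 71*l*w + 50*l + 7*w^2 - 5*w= 0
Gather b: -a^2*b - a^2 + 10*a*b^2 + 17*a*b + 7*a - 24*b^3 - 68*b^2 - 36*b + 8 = -a^2 + 7*a - 24*b^3 + b^2*(10*a - 68) + b*(-a^2 + 17*a - 36) + 8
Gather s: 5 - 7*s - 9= -7*s - 4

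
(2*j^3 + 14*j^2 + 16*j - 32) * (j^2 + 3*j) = 2*j^5 + 20*j^4 + 58*j^3 + 16*j^2 - 96*j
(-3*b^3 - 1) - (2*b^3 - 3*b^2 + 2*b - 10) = -5*b^3 + 3*b^2 - 2*b + 9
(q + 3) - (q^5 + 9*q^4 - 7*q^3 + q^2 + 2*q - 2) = -q^5 - 9*q^4 + 7*q^3 - q^2 - q + 5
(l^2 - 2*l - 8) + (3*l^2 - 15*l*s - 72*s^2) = 4*l^2 - 15*l*s - 2*l - 72*s^2 - 8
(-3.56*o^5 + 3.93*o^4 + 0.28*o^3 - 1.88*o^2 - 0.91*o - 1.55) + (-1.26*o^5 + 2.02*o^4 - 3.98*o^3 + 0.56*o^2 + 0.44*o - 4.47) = -4.82*o^5 + 5.95*o^4 - 3.7*o^3 - 1.32*o^2 - 0.47*o - 6.02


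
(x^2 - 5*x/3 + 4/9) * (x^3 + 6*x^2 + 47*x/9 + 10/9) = x^5 + 13*x^4/3 - 13*x^3/3 - 133*x^2/27 + 38*x/81 + 40/81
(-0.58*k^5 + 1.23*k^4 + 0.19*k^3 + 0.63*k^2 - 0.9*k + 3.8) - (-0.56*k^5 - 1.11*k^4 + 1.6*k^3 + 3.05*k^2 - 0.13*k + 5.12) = -0.0199999999999999*k^5 + 2.34*k^4 - 1.41*k^3 - 2.42*k^2 - 0.77*k - 1.32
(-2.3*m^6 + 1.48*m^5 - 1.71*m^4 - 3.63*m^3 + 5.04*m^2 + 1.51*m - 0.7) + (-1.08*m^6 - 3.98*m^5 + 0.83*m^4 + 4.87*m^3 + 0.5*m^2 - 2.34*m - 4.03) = -3.38*m^6 - 2.5*m^5 - 0.88*m^4 + 1.24*m^3 + 5.54*m^2 - 0.83*m - 4.73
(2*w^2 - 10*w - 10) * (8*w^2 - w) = 16*w^4 - 82*w^3 - 70*w^2 + 10*w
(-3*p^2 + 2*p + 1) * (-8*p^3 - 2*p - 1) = 24*p^5 - 16*p^4 - 2*p^3 - p^2 - 4*p - 1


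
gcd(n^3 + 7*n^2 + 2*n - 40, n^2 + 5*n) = n + 5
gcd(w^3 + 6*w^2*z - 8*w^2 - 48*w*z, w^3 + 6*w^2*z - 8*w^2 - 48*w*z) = w^3 + 6*w^2*z - 8*w^2 - 48*w*z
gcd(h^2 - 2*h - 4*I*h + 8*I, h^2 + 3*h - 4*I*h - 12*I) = h - 4*I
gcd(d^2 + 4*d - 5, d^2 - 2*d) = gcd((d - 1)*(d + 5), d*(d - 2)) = 1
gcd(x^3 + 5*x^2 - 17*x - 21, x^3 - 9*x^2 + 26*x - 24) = x - 3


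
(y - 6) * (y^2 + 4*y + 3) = y^3 - 2*y^2 - 21*y - 18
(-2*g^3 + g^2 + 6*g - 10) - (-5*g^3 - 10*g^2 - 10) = 3*g^3 + 11*g^2 + 6*g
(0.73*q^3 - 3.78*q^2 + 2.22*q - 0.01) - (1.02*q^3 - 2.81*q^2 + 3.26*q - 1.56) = -0.29*q^3 - 0.97*q^2 - 1.04*q + 1.55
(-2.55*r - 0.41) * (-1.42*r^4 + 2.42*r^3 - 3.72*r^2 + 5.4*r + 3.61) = 3.621*r^5 - 5.5888*r^4 + 8.4938*r^3 - 12.2448*r^2 - 11.4195*r - 1.4801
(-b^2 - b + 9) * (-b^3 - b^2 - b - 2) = b^5 + 2*b^4 - 7*b^3 - 6*b^2 - 7*b - 18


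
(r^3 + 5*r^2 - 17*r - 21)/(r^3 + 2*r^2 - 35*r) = (r^2 - 2*r - 3)/(r*(r - 5))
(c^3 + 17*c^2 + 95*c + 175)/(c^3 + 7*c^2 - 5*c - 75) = (c + 7)/(c - 3)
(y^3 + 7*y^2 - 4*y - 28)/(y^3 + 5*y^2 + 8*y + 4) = (y^2 + 5*y - 14)/(y^2 + 3*y + 2)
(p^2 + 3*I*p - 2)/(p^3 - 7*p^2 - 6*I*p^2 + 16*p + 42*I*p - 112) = (p + I)/(p^2 - p*(7 + 8*I) + 56*I)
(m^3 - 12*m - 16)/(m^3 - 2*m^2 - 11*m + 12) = (m^2 + 4*m + 4)/(m^2 + 2*m - 3)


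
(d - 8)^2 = d^2 - 16*d + 64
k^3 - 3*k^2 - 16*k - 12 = (k - 6)*(k + 1)*(k + 2)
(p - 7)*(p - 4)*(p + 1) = p^3 - 10*p^2 + 17*p + 28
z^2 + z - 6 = (z - 2)*(z + 3)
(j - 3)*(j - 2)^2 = j^3 - 7*j^2 + 16*j - 12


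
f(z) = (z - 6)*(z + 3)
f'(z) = 2*z - 3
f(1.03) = -20.03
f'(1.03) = -0.94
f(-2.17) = -6.78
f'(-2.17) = -7.34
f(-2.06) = -7.58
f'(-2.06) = -7.12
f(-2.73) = -2.36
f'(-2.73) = -8.46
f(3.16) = -17.49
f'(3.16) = 3.32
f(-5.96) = 35.40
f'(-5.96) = -14.92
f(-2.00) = -8.00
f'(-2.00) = -7.00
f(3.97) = -14.15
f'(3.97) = 4.94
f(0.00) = -18.00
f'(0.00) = -3.00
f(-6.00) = 36.00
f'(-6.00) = -15.00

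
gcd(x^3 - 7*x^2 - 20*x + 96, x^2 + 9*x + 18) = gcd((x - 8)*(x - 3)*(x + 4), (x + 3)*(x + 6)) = 1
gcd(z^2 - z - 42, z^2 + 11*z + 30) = z + 6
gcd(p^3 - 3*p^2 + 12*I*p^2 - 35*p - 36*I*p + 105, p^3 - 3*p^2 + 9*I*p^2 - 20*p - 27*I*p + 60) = p^2 + p*(-3 + 5*I) - 15*I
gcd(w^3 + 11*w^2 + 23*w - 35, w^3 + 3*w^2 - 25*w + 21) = w^2 + 6*w - 7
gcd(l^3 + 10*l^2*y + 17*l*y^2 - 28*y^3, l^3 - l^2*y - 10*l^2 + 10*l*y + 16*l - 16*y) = -l + y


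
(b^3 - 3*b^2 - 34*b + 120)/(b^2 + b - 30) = b - 4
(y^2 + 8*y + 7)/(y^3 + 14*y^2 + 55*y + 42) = 1/(y + 6)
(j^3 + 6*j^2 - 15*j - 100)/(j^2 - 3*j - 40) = (j^2 + j - 20)/(j - 8)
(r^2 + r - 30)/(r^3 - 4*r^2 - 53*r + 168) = (r^2 + r - 30)/(r^3 - 4*r^2 - 53*r + 168)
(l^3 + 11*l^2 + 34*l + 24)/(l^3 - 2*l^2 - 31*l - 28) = (l + 6)/(l - 7)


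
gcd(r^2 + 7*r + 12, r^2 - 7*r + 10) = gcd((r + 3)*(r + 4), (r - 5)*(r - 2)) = 1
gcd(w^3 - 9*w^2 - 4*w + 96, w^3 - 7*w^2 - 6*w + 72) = w^2 - w - 12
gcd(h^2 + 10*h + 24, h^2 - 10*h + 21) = 1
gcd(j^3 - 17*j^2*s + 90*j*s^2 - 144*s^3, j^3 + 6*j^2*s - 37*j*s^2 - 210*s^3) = -j + 6*s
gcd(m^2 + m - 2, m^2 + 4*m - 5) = m - 1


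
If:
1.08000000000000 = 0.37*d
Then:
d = 2.92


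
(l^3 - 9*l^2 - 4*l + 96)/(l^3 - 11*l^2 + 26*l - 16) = (l^2 - l - 12)/(l^2 - 3*l + 2)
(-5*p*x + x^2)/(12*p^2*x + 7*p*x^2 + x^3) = (-5*p + x)/(12*p^2 + 7*p*x + x^2)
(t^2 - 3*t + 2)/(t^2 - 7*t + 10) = (t - 1)/(t - 5)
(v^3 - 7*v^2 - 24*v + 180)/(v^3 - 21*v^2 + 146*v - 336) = (v^2 - v - 30)/(v^2 - 15*v + 56)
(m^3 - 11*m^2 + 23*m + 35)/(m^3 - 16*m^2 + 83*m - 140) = (m + 1)/(m - 4)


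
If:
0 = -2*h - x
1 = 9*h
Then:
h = 1/9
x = -2/9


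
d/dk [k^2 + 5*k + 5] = 2*k + 5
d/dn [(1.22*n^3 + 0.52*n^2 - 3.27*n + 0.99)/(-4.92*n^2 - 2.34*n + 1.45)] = (-6.0024*n^4 - 5.7096*n^3 - 11.9982*n^2 + 11.2496*n - 2.4249)/(24.2064*n^4 + 23.0256*n^3 - 8.7924*n^2 - 6.786*n + 2.1025)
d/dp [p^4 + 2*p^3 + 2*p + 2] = 4*p^3 + 6*p^2 + 2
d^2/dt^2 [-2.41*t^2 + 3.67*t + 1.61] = -4.82000000000000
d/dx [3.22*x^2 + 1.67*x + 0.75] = 6.44*x + 1.67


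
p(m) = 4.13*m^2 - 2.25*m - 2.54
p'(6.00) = 47.31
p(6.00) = 132.64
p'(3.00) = 22.53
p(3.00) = 27.88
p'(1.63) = 11.21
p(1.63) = 4.77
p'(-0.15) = -3.49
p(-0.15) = -2.11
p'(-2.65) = -24.14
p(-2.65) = 32.43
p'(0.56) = 2.38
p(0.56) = -2.50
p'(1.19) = 7.58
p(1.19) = 0.63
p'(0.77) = 4.11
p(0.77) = -1.82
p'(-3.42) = -30.50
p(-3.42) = 53.46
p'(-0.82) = -9.02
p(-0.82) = 2.08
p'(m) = 8.26*m - 2.25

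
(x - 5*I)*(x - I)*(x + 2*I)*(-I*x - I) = -I*x^4 - 4*x^3 - I*x^3 - 4*x^2 - 7*I*x^2 - 10*x - 7*I*x - 10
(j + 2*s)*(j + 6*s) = j^2 + 8*j*s + 12*s^2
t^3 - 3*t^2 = t^2*(t - 3)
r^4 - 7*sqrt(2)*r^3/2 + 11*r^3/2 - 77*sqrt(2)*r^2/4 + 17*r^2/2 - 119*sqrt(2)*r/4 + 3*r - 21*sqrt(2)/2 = (r + 1/2)*(r + 2)*(r + 3)*(r - 7*sqrt(2)/2)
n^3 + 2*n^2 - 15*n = n*(n - 3)*(n + 5)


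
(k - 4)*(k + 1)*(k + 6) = k^3 + 3*k^2 - 22*k - 24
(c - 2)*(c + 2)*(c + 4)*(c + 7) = c^4 + 11*c^3 + 24*c^2 - 44*c - 112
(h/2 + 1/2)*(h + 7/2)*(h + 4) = h^3/2 + 17*h^2/4 + 43*h/4 + 7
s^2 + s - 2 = (s - 1)*(s + 2)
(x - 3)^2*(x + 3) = x^3 - 3*x^2 - 9*x + 27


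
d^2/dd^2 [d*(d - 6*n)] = 2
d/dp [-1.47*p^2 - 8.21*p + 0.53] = -2.94*p - 8.21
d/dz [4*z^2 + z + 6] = 8*z + 1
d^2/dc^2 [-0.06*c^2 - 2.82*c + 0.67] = -0.120000000000000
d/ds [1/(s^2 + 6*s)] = 2*(-s - 3)/(s^2*(s + 6)^2)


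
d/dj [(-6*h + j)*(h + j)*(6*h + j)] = -36*h^2 + 2*h*j + 3*j^2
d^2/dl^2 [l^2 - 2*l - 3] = 2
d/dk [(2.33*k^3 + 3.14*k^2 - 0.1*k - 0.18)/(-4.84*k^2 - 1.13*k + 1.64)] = (-11.2772*k^4 - 5.2658*k^3 + 7.4314*k^2 + 8.5568*k - 0.3674)/(23.4256*k^4 + 10.9384*k^3 - 14.5983*k^2 - 3.7064*k + 2.6896)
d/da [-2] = 0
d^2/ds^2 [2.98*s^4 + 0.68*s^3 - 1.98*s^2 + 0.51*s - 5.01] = 35.76*s^2 + 4.08*s - 3.96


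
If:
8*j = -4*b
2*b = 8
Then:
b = 4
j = -2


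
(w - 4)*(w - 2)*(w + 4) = w^3 - 2*w^2 - 16*w + 32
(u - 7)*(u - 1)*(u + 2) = u^3 - 6*u^2 - 9*u + 14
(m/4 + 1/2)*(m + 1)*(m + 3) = m^3/4 + 3*m^2/2 + 11*m/4 + 3/2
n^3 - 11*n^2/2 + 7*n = n*(n - 7/2)*(n - 2)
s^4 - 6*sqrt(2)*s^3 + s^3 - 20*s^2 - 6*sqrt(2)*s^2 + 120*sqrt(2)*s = s*(s - 4)*(s + 5)*(s - 6*sqrt(2))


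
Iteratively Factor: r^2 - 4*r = (r)*(r - 4)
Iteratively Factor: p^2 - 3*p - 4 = (p + 1)*(p - 4)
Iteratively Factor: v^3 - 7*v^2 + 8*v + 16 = (v + 1)*(v^2 - 8*v + 16) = (v - 4)*(v + 1)*(v - 4)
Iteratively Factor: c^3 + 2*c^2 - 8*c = (c)*(c^2 + 2*c - 8) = c*(c + 4)*(c - 2)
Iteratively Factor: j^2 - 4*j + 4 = (j - 2)*(j - 2)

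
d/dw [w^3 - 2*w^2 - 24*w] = 3*w^2 - 4*w - 24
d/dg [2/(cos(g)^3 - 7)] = 6*sin(g)*cos(g)^2/(cos(g)^3 - 7)^2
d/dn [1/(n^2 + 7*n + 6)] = (-2*n - 7)/(n^2 + 7*n + 6)^2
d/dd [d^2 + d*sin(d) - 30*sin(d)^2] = d*cos(d) + 2*d + sin(d) - 30*sin(2*d)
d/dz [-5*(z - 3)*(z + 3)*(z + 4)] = -15*z^2 - 40*z + 45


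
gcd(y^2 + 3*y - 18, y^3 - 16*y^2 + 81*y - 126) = y - 3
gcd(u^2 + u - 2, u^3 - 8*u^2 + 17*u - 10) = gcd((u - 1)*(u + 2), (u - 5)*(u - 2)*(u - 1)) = u - 1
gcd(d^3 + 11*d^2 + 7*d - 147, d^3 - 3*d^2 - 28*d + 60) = 1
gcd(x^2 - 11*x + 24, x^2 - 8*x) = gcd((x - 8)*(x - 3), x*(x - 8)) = x - 8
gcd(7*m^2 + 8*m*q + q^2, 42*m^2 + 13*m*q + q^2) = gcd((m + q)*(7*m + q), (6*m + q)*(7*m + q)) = 7*m + q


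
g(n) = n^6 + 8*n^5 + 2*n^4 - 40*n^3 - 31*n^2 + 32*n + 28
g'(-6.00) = -460.00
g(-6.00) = -5600.00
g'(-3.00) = 704.00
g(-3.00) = -320.00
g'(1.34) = -92.41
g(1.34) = -34.23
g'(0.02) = 30.71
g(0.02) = 28.63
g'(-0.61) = 28.38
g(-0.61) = 5.68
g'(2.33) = 928.22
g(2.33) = 196.62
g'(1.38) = -85.96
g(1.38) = -37.80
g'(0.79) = -70.50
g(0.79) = 17.70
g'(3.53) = 8169.39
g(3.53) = 4625.53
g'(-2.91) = 615.43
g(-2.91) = -260.67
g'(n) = 6*n^5 + 40*n^4 + 8*n^3 - 120*n^2 - 62*n + 32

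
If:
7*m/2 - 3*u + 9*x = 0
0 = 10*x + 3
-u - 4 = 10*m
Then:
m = -93/335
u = -82/67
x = -3/10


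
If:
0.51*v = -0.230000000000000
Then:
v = -0.45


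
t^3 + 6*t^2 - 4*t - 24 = (t - 2)*(t + 2)*(t + 6)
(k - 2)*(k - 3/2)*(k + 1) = k^3 - 5*k^2/2 - k/2 + 3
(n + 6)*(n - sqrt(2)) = n^2 - sqrt(2)*n + 6*n - 6*sqrt(2)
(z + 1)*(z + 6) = z^2 + 7*z + 6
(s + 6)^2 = s^2 + 12*s + 36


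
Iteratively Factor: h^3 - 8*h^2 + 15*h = (h - 3)*(h^2 - 5*h) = (h - 5)*(h - 3)*(h)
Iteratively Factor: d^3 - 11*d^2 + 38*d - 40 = (d - 2)*(d^2 - 9*d + 20) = (d - 5)*(d - 2)*(d - 4)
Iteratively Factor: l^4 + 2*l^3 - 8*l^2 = (l + 4)*(l^3 - 2*l^2) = l*(l + 4)*(l^2 - 2*l) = l*(l - 2)*(l + 4)*(l)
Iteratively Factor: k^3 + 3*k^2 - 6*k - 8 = (k + 4)*(k^2 - k - 2) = (k + 1)*(k + 4)*(k - 2)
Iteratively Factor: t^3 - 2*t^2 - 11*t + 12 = (t + 3)*(t^2 - 5*t + 4) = (t - 4)*(t + 3)*(t - 1)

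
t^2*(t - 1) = t^3 - t^2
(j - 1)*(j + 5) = j^2 + 4*j - 5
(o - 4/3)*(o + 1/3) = o^2 - o - 4/9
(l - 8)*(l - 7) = l^2 - 15*l + 56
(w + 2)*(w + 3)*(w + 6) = w^3 + 11*w^2 + 36*w + 36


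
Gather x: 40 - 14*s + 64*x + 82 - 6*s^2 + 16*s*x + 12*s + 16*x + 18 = -6*s^2 - 2*s + x*(16*s + 80) + 140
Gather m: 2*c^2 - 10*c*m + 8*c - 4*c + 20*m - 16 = 2*c^2 + 4*c + m*(20 - 10*c) - 16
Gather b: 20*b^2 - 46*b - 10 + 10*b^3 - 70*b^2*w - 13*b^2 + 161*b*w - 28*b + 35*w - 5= 10*b^3 + b^2*(7 - 70*w) + b*(161*w - 74) + 35*w - 15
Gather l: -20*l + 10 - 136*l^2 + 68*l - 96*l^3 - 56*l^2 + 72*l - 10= -96*l^3 - 192*l^2 + 120*l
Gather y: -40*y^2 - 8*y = -40*y^2 - 8*y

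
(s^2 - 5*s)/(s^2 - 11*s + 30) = s/(s - 6)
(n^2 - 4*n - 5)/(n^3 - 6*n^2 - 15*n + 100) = (n + 1)/(n^2 - n - 20)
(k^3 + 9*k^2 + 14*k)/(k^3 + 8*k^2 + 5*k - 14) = k/(k - 1)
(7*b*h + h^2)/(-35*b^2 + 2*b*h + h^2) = -h/(5*b - h)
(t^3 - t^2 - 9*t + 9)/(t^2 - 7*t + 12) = (t^2 + 2*t - 3)/(t - 4)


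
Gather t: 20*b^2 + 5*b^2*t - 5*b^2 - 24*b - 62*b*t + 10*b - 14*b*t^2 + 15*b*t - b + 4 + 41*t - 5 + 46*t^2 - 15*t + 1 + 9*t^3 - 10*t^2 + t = 15*b^2 - 15*b + 9*t^3 + t^2*(36 - 14*b) + t*(5*b^2 - 47*b + 27)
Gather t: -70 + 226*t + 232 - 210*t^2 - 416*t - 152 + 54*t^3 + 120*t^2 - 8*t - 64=54*t^3 - 90*t^2 - 198*t - 54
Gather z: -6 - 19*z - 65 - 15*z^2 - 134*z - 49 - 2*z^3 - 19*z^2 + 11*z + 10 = -2*z^3 - 34*z^2 - 142*z - 110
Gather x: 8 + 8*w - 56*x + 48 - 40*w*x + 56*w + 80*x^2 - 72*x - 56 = 64*w + 80*x^2 + x*(-40*w - 128)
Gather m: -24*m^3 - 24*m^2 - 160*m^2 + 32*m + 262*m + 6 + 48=-24*m^3 - 184*m^2 + 294*m + 54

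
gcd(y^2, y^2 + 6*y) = y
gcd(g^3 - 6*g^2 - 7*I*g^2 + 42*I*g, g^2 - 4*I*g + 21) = g - 7*I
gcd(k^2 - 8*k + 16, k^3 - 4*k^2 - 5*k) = 1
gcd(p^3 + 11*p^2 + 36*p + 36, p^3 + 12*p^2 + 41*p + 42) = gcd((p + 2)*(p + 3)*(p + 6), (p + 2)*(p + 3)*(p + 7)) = p^2 + 5*p + 6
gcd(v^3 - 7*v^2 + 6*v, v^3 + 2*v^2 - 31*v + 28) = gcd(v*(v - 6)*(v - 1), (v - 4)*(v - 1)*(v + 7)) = v - 1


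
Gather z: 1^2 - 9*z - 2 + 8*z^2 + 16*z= 8*z^2 + 7*z - 1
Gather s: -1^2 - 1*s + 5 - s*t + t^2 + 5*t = s*(-t - 1) + t^2 + 5*t + 4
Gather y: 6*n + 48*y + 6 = 6*n + 48*y + 6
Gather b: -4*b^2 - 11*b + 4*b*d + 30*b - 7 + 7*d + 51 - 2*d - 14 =-4*b^2 + b*(4*d + 19) + 5*d + 30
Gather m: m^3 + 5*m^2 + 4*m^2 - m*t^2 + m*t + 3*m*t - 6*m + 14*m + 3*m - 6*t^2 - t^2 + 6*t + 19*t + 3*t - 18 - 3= m^3 + 9*m^2 + m*(-t^2 + 4*t + 11) - 7*t^2 + 28*t - 21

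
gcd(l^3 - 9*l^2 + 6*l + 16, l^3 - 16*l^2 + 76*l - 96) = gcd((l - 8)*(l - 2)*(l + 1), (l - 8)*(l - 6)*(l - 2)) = l^2 - 10*l + 16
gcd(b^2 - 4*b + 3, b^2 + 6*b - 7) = b - 1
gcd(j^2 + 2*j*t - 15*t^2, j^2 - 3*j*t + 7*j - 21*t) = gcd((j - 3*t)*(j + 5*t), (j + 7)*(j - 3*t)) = -j + 3*t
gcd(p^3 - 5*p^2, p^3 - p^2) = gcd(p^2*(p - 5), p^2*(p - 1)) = p^2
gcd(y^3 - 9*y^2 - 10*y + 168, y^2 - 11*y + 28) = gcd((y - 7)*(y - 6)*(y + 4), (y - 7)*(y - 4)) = y - 7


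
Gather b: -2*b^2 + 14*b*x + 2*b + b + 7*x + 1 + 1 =-2*b^2 + b*(14*x + 3) + 7*x + 2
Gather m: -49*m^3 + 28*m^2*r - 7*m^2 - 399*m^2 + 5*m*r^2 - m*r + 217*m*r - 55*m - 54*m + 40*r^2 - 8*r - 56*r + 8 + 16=-49*m^3 + m^2*(28*r - 406) + m*(5*r^2 + 216*r - 109) + 40*r^2 - 64*r + 24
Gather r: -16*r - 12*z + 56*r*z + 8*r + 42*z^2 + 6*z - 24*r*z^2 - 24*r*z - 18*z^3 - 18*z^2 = r*(-24*z^2 + 32*z - 8) - 18*z^3 + 24*z^2 - 6*z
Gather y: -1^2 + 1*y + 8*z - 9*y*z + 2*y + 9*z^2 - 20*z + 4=y*(3 - 9*z) + 9*z^2 - 12*z + 3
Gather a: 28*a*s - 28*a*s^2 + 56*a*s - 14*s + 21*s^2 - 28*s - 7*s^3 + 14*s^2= a*(-28*s^2 + 84*s) - 7*s^3 + 35*s^2 - 42*s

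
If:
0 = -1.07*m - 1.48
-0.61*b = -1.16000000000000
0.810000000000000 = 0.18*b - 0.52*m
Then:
No Solution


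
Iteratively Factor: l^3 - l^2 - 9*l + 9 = (l - 1)*(l^2 - 9) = (l - 1)*(l + 3)*(l - 3)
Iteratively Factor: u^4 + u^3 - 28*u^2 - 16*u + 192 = (u - 3)*(u^3 + 4*u^2 - 16*u - 64) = (u - 3)*(u + 4)*(u^2 - 16) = (u - 4)*(u - 3)*(u + 4)*(u + 4)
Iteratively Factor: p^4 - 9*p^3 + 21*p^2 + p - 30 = (p - 3)*(p^3 - 6*p^2 + 3*p + 10) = (p - 3)*(p + 1)*(p^2 - 7*p + 10) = (p - 5)*(p - 3)*(p + 1)*(p - 2)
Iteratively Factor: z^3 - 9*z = (z - 3)*(z^2 + 3*z) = z*(z - 3)*(z + 3)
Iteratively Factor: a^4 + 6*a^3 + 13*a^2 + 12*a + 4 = (a + 2)*(a^3 + 4*a^2 + 5*a + 2) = (a + 1)*(a + 2)*(a^2 + 3*a + 2) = (a + 1)*(a + 2)^2*(a + 1)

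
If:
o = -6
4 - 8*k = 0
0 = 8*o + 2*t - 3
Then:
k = 1/2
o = -6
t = 51/2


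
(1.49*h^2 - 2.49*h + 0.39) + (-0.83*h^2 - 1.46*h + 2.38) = 0.66*h^2 - 3.95*h + 2.77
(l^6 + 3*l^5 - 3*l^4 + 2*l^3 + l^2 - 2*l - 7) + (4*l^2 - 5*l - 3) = l^6 + 3*l^5 - 3*l^4 + 2*l^3 + 5*l^2 - 7*l - 10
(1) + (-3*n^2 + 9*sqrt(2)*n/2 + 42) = -3*n^2 + 9*sqrt(2)*n/2 + 43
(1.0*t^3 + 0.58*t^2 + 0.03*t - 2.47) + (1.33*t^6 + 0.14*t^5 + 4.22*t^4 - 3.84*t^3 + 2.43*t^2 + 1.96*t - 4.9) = 1.33*t^6 + 0.14*t^5 + 4.22*t^4 - 2.84*t^3 + 3.01*t^2 + 1.99*t - 7.37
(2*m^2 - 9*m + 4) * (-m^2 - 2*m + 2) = -2*m^4 + 5*m^3 + 18*m^2 - 26*m + 8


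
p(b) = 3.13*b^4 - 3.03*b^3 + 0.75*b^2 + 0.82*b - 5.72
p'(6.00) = 2386.90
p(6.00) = 3428.20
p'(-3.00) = -423.53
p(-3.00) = 333.91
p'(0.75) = 2.11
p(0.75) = -4.97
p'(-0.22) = -0.08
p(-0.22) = -5.82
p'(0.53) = 0.93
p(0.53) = -5.28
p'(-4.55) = -1373.53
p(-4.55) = 1632.99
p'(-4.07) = -999.95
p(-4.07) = 1066.51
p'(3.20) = 322.79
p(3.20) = 233.50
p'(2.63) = 169.65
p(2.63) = 96.25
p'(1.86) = 52.73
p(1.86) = 16.36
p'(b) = 12.52*b^3 - 9.09*b^2 + 1.5*b + 0.82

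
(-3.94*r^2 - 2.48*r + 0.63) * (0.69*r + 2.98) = -2.7186*r^3 - 13.4524*r^2 - 6.9557*r + 1.8774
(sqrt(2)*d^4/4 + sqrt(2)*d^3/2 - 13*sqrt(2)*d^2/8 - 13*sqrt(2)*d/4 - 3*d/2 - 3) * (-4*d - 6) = -sqrt(2)*d^5 - 7*sqrt(2)*d^4/2 + 7*sqrt(2)*d^3/2 + 6*d^2 + 91*sqrt(2)*d^2/4 + 21*d + 39*sqrt(2)*d/2 + 18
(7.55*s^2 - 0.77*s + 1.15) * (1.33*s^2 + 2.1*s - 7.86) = 10.0415*s^4 + 14.8309*s^3 - 59.4305*s^2 + 8.4672*s - 9.039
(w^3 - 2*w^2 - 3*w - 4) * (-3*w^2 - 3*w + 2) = -3*w^5 + 3*w^4 + 17*w^3 + 17*w^2 + 6*w - 8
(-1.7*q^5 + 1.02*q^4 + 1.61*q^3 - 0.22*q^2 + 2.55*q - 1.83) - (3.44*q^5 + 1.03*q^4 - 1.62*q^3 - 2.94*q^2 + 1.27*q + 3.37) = -5.14*q^5 - 0.01*q^4 + 3.23*q^3 + 2.72*q^2 + 1.28*q - 5.2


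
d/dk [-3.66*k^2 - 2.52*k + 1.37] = -7.32*k - 2.52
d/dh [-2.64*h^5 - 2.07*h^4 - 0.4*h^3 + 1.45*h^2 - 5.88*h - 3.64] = -13.2*h^4 - 8.28*h^3 - 1.2*h^2 + 2.9*h - 5.88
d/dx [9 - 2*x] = -2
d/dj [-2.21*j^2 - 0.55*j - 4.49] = -4.42*j - 0.55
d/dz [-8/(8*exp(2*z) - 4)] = 8*exp(2*z)/(2*exp(2*z) - 1)^2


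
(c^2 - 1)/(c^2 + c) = (c - 1)/c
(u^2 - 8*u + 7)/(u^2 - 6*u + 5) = (u - 7)/(u - 5)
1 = 1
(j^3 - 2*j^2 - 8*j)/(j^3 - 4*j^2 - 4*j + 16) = j/(j - 2)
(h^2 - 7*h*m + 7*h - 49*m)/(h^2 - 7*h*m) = (h + 7)/h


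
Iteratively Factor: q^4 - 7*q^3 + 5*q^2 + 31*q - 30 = (q - 3)*(q^3 - 4*q^2 - 7*q + 10) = (q - 3)*(q + 2)*(q^2 - 6*q + 5) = (q - 5)*(q - 3)*(q + 2)*(q - 1)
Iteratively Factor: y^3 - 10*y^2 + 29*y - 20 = (y - 4)*(y^2 - 6*y + 5) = (y - 5)*(y - 4)*(y - 1)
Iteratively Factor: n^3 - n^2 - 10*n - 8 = (n + 2)*(n^2 - 3*n - 4) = (n - 4)*(n + 2)*(n + 1)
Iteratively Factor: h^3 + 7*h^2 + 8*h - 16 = (h + 4)*(h^2 + 3*h - 4) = (h + 4)^2*(h - 1)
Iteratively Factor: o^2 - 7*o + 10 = (o - 2)*(o - 5)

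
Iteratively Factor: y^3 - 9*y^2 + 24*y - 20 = (y - 5)*(y^2 - 4*y + 4) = (y - 5)*(y - 2)*(y - 2)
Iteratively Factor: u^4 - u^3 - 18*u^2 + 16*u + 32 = (u - 2)*(u^3 + u^2 - 16*u - 16) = (u - 4)*(u - 2)*(u^2 + 5*u + 4) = (u - 4)*(u - 2)*(u + 1)*(u + 4)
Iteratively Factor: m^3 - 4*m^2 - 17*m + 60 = (m + 4)*(m^2 - 8*m + 15) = (m - 5)*(m + 4)*(m - 3)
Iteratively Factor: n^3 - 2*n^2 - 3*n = (n)*(n^2 - 2*n - 3) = n*(n - 3)*(n + 1)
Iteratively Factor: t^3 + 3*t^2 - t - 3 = (t + 1)*(t^2 + 2*t - 3) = (t - 1)*(t + 1)*(t + 3)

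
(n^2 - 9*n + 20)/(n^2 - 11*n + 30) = (n - 4)/(n - 6)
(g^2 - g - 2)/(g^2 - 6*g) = (g^2 - g - 2)/(g*(g - 6))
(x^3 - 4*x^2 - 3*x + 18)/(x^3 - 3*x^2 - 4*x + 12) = (x - 3)/(x - 2)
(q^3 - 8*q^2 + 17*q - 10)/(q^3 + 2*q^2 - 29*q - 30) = (q^2 - 3*q + 2)/(q^2 + 7*q + 6)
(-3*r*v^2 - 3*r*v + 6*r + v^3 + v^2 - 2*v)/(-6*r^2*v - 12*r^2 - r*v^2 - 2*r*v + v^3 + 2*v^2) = (v - 1)/(2*r + v)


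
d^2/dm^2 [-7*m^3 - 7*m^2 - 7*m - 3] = -42*m - 14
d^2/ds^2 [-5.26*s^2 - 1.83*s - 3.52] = -10.5200000000000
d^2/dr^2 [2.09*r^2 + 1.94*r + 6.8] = 4.18000000000000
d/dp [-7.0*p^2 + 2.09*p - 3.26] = 2.09 - 14.0*p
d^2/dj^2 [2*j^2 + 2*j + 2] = 4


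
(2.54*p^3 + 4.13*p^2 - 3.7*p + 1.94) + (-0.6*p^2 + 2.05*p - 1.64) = 2.54*p^3 + 3.53*p^2 - 1.65*p + 0.3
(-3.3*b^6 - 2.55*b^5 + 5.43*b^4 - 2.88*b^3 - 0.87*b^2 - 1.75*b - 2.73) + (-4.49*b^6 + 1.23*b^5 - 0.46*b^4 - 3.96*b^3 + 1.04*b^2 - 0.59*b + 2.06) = -7.79*b^6 - 1.32*b^5 + 4.97*b^4 - 6.84*b^3 + 0.17*b^2 - 2.34*b - 0.67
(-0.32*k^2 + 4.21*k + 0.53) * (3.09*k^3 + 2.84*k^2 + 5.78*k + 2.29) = -0.9888*k^5 + 12.1001*k^4 + 11.7445*k^3 + 25.1062*k^2 + 12.7043*k + 1.2137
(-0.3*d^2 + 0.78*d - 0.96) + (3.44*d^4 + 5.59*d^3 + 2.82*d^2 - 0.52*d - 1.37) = 3.44*d^4 + 5.59*d^3 + 2.52*d^2 + 0.26*d - 2.33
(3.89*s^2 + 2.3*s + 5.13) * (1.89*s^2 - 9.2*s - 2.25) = 7.3521*s^4 - 31.441*s^3 - 20.2168*s^2 - 52.371*s - 11.5425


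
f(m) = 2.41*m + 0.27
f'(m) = 2.41000000000000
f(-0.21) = -0.24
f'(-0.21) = 2.41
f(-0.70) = -1.42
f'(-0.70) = 2.41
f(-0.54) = -1.03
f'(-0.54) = 2.41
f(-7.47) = -17.73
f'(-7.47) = 2.41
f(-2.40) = -5.51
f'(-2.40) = 2.41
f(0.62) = 1.76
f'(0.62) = 2.41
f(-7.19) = -17.06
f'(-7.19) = 2.41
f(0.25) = 0.87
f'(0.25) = 2.41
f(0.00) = 0.27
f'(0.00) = 2.41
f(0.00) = 0.27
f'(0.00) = 2.41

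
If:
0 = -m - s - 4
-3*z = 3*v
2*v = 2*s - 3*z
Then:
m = -z/2 - 4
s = z/2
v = -z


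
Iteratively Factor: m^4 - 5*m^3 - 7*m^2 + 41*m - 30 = (m + 3)*(m^3 - 8*m^2 + 17*m - 10) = (m - 1)*(m + 3)*(m^2 - 7*m + 10) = (m - 2)*(m - 1)*(m + 3)*(m - 5)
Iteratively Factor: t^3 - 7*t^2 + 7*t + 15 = (t - 5)*(t^2 - 2*t - 3) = (t - 5)*(t - 3)*(t + 1)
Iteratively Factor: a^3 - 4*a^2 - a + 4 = (a + 1)*(a^2 - 5*a + 4) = (a - 1)*(a + 1)*(a - 4)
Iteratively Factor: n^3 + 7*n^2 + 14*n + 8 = (n + 4)*(n^2 + 3*n + 2) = (n + 2)*(n + 4)*(n + 1)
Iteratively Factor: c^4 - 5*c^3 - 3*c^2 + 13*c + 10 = (c - 5)*(c^3 - 3*c - 2) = (c - 5)*(c + 1)*(c^2 - c - 2) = (c - 5)*(c + 1)^2*(c - 2)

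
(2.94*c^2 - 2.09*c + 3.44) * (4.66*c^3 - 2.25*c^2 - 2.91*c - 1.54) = 13.7004*c^5 - 16.3544*c^4 + 12.1775*c^3 - 6.1857*c^2 - 6.7918*c - 5.2976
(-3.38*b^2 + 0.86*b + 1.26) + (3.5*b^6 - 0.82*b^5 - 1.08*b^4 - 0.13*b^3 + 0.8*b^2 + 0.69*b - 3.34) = 3.5*b^6 - 0.82*b^5 - 1.08*b^4 - 0.13*b^3 - 2.58*b^2 + 1.55*b - 2.08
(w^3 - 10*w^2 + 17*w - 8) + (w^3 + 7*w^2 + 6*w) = 2*w^3 - 3*w^2 + 23*w - 8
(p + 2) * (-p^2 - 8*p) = -p^3 - 10*p^2 - 16*p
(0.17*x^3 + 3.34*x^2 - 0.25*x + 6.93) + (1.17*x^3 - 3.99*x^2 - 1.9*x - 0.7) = 1.34*x^3 - 0.65*x^2 - 2.15*x + 6.23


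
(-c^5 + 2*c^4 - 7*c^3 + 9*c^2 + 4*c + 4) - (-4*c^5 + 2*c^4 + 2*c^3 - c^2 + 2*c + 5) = 3*c^5 - 9*c^3 + 10*c^2 + 2*c - 1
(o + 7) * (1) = o + 7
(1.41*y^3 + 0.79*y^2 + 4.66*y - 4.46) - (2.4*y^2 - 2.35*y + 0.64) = 1.41*y^3 - 1.61*y^2 + 7.01*y - 5.1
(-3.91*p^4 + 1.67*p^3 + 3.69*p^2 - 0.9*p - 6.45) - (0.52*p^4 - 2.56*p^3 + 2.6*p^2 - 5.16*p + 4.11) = -4.43*p^4 + 4.23*p^3 + 1.09*p^2 + 4.26*p - 10.56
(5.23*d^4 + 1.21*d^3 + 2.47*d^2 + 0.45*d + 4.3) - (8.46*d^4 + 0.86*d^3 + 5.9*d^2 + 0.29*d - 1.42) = -3.23*d^4 + 0.35*d^3 - 3.43*d^2 + 0.16*d + 5.72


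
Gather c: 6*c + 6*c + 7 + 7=12*c + 14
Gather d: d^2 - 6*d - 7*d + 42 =d^2 - 13*d + 42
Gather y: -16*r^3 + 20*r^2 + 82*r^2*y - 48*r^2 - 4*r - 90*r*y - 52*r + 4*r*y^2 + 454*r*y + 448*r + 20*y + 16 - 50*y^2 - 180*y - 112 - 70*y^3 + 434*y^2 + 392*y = -16*r^3 - 28*r^2 + 392*r - 70*y^3 + y^2*(4*r + 384) + y*(82*r^2 + 364*r + 232) - 96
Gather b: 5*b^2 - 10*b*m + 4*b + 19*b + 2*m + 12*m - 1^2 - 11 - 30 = 5*b^2 + b*(23 - 10*m) + 14*m - 42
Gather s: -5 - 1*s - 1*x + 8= -s - x + 3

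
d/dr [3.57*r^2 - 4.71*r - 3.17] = 7.14*r - 4.71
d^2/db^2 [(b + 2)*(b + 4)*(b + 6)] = 6*b + 24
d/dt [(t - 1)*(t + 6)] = 2*t + 5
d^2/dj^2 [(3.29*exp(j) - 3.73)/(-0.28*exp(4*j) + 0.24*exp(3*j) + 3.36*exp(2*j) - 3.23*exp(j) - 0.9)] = (-2.321424*exp(8*j) + 7.11088*exp(7*j) - 0.332639999999969*exp(6*j) - 21.35646*exp(5*j) + 0.608524000000045*exp(4*j) + 102.674448*exp(3*j) - 173.885472*exp(2*j) + 93.596827*exp(j) - 13.50801)*exp(j)/(0.021952*exp(12*j) - 0.056448*exp(11*j) - 0.741888*exp(10*j) + 2.100624*exp(9*j) + 7.812*exp(8*j) - 26.165952*exp(7*j) - 18.466188*exp(6*j) + 111.122856*exp(5*j) - 78.187392*exp(4*j) - 25.490053*exp(3*j) + 20.00403*exp(2*j) + 7.8489*exp(j) + 0.729)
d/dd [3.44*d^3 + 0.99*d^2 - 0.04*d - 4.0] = 10.32*d^2 + 1.98*d - 0.04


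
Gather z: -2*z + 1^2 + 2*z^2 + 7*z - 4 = 2*z^2 + 5*z - 3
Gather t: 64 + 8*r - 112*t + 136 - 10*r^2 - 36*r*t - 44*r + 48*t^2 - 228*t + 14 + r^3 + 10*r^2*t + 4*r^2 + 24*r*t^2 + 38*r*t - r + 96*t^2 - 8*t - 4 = r^3 - 6*r^2 - 37*r + t^2*(24*r + 144) + t*(10*r^2 + 2*r - 348) + 210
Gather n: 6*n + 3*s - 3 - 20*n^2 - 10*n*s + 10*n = -20*n^2 + n*(16 - 10*s) + 3*s - 3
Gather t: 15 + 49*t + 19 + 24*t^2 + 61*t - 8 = 24*t^2 + 110*t + 26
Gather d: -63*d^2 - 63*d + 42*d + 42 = -63*d^2 - 21*d + 42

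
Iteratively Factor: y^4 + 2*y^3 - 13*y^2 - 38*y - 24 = (y + 2)*(y^3 - 13*y - 12) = (y - 4)*(y + 2)*(y^2 + 4*y + 3) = (y - 4)*(y + 2)*(y + 3)*(y + 1)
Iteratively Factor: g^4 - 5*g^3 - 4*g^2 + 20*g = (g - 2)*(g^3 - 3*g^2 - 10*g) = g*(g - 2)*(g^2 - 3*g - 10) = g*(g - 2)*(g + 2)*(g - 5)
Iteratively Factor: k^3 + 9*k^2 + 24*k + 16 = (k + 1)*(k^2 + 8*k + 16) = (k + 1)*(k + 4)*(k + 4)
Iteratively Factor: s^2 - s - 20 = (s - 5)*(s + 4)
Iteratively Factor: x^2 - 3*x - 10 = (x + 2)*(x - 5)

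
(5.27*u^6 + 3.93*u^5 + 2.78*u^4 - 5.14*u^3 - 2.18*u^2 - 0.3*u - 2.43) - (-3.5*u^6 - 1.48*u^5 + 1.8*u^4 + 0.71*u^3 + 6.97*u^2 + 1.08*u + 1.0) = 8.77*u^6 + 5.41*u^5 + 0.98*u^4 - 5.85*u^3 - 9.15*u^2 - 1.38*u - 3.43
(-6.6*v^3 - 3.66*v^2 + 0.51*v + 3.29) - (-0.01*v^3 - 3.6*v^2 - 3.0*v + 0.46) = -6.59*v^3 - 0.0600000000000001*v^2 + 3.51*v + 2.83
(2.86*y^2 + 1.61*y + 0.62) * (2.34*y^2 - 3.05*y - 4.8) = 6.6924*y^4 - 4.9556*y^3 - 17.1877*y^2 - 9.619*y - 2.976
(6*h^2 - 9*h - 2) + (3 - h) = 6*h^2 - 10*h + 1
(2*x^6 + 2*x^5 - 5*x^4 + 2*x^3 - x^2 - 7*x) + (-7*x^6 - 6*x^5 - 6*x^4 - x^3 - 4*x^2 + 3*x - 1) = -5*x^6 - 4*x^5 - 11*x^4 + x^3 - 5*x^2 - 4*x - 1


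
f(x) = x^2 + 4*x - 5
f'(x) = 2*x + 4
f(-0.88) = -7.75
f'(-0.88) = 2.24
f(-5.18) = 1.11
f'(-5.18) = -6.36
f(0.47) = -2.90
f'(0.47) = 4.94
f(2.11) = 7.89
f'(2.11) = 8.22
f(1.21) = 1.30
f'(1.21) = 6.42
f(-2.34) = -8.88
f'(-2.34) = -0.68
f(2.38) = 10.18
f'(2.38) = 8.76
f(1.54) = 3.53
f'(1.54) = 7.08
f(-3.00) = -8.00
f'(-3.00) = -2.00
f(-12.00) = 91.00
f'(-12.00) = -20.00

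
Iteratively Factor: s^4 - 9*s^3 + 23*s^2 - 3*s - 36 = (s + 1)*(s^3 - 10*s^2 + 33*s - 36) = (s - 3)*(s + 1)*(s^2 - 7*s + 12) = (s - 4)*(s - 3)*(s + 1)*(s - 3)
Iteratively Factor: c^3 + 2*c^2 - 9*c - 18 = (c - 3)*(c^2 + 5*c + 6) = (c - 3)*(c + 2)*(c + 3)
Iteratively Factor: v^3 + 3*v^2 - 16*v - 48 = (v - 4)*(v^2 + 7*v + 12) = (v - 4)*(v + 4)*(v + 3)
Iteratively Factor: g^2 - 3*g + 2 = (g - 1)*(g - 2)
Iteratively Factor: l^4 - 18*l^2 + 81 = (l + 3)*(l^3 - 3*l^2 - 9*l + 27) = (l - 3)*(l + 3)*(l^2 - 9) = (l - 3)*(l + 3)^2*(l - 3)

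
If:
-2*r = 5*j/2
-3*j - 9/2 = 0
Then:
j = -3/2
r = 15/8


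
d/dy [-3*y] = -3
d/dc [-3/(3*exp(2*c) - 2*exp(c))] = 6*(3*exp(c) - 1)*exp(-c)/(3*exp(c) - 2)^2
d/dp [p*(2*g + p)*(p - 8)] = 4*g*p - 16*g + 3*p^2 - 16*p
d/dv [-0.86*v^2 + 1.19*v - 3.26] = 1.19 - 1.72*v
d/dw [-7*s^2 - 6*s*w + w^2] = -6*s + 2*w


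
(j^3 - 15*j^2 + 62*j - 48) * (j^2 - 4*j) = j^5 - 19*j^4 + 122*j^3 - 296*j^2 + 192*j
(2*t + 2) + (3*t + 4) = 5*t + 6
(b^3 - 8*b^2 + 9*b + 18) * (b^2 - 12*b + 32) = b^5 - 20*b^4 + 137*b^3 - 346*b^2 + 72*b + 576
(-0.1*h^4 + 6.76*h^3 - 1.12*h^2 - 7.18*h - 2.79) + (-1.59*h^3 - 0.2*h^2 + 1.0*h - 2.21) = -0.1*h^4 + 5.17*h^3 - 1.32*h^2 - 6.18*h - 5.0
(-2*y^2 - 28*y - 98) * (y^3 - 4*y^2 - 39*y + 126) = -2*y^5 - 20*y^4 + 92*y^3 + 1232*y^2 + 294*y - 12348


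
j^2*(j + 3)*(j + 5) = j^4 + 8*j^3 + 15*j^2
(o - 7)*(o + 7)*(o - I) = o^3 - I*o^2 - 49*o + 49*I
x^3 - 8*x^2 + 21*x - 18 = (x - 3)^2*(x - 2)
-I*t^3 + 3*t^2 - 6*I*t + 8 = (t - 2*I)*(t + 4*I)*(-I*t + 1)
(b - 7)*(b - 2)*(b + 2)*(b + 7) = b^4 - 53*b^2 + 196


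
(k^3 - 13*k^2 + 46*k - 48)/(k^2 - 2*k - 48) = (k^2 - 5*k + 6)/(k + 6)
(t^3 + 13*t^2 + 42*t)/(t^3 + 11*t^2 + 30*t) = (t + 7)/(t + 5)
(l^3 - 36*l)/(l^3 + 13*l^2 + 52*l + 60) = l*(l - 6)/(l^2 + 7*l + 10)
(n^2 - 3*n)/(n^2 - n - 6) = n/(n + 2)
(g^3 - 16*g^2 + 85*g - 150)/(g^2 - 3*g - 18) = (g^2 - 10*g + 25)/(g + 3)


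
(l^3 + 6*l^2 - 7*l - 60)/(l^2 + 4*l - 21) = (l^2 + 9*l + 20)/(l + 7)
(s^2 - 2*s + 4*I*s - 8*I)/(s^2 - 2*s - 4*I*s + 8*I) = (s + 4*I)/(s - 4*I)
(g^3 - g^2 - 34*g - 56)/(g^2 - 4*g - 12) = (g^2 - 3*g - 28)/(g - 6)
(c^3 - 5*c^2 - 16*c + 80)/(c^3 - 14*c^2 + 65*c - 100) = (c + 4)/(c - 5)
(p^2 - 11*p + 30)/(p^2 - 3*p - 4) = (-p^2 + 11*p - 30)/(-p^2 + 3*p + 4)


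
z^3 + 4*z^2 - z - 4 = (z - 1)*(z + 1)*(z + 4)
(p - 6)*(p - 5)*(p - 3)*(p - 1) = p^4 - 15*p^3 + 77*p^2 - 153*p + 90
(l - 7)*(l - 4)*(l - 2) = l^3 - 13*l^2 + 50*l - 56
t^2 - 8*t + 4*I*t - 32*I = (t - 8)*(t + 4*I)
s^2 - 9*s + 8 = (s - 8)*(s - 1)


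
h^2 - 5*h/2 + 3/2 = (h - 3/2)*(h - 1)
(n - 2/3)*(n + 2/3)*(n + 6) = n^3 + 6*n^2 - 4*n/9 - 8/3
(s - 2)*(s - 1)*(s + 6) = s^3 + 3*s^2 - 16*s + 12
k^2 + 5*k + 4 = (k + 1)*(k + 4)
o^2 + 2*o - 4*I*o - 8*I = (o + 2)*(o - 4*I)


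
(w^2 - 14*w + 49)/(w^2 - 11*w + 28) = (w - 7)/(w - 4)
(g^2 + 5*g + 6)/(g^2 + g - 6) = (g + 2)/(g - 2)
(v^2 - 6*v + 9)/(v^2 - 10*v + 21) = (v - 3)/(v - 7)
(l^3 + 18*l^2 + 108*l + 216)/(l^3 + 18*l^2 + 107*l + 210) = (l^2 + 12*l + 36)/(l^2 + 12*l + 35)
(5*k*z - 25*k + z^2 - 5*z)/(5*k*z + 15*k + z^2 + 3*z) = (z - 5)/(z + 3)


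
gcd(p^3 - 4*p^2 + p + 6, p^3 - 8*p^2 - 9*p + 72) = p - 3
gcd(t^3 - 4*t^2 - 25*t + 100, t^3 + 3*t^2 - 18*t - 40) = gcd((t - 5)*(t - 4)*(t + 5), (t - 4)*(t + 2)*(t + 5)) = t^2 + t - 20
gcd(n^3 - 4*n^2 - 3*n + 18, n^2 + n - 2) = n + 2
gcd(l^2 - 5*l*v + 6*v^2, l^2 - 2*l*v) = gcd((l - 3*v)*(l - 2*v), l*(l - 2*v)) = -l + 2*v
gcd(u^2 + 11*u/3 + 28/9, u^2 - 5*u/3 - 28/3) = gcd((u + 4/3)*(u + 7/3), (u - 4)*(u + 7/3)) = u + 7/3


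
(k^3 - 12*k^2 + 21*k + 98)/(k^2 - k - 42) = (k^2 - 5*k - 14)/(k + 6)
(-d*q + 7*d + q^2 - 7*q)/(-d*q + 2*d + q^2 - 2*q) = (q - 7)/(q - 2)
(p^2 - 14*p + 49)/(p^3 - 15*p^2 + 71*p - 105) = (p - 7)/(p^2 - 8*p + 15)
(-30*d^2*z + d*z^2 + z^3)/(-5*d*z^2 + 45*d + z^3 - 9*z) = z*(6*d + z)/(z^2 - 9)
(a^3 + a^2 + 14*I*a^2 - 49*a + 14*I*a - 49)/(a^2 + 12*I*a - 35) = (a^2 + a*(1 + 7*I) + 7*I)/(a + 5*I)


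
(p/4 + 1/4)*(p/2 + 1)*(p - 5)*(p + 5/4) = p^4/8 - 3*p^3/32 - 31*p^2/16 - 105*p/32 - 25/16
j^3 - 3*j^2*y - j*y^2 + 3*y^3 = (j - 3*y)*(j - y)*(j + y)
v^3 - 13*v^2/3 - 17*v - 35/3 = (v - 7)*(v + 1)*(v + 5/3)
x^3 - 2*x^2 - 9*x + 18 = (x - 3)*(x - 2)*(x + 3)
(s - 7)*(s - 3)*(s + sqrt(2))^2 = s^4 - 10*s^3 + 2*sqrt(2)*s^3 - 20*sqrt(2)*s^2 + 23*s^2 - 20*s + 42*sqrt(2)*s + 42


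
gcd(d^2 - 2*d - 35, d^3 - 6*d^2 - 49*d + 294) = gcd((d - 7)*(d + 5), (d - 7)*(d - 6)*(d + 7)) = d - 7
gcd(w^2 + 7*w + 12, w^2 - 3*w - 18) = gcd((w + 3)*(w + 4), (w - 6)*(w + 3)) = w + 3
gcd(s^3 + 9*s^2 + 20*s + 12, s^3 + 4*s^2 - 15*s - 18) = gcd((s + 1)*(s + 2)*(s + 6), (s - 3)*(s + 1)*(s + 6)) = s^2 + 7*s + 6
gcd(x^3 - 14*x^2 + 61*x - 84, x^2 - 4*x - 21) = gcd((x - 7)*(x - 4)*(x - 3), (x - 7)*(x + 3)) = x - 7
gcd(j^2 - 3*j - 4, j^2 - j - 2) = j + 1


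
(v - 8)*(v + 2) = v^2 - 6*v - 16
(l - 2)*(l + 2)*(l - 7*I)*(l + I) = l^4 - 6*I*l^3 + 3*l^2 + 24*I*l - 28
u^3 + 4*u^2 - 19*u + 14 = (u - 2)*(u - 1)*(u + 7)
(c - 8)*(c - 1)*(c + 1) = c^3 - 8*c^2 - c + 8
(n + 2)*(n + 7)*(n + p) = n^3 + n^2*p + 9*n^2 + 9*n*p + 14*n + 14*p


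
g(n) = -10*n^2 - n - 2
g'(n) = -20*n - 1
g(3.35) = -117.58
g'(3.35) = -68.00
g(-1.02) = -11.38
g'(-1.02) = 19.40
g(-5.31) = -278.65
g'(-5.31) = 105.20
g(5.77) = -340.70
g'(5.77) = -116.40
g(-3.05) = -91.98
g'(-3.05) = 60.00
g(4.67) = -224.76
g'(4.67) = -94.40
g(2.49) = -66.49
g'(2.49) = -50.80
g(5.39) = -297.91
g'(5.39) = -108.80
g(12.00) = -1454.00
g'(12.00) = -241.00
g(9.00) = -821.00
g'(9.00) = -181.00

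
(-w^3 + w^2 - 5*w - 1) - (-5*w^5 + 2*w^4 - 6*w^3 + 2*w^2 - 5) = 5*w^5 - 2*w^4 + 5*w^3 - w^2 - 5*w + 4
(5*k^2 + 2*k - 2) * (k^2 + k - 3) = 5*k^4 + 7*k^3 - 15*k^2 - 8*k + 6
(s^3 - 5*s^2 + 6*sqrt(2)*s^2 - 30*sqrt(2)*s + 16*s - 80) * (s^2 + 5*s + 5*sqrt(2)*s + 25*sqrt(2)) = s^5 + 11*sqrt(2)*s^4 + 51*s^3 - 195*sqrt(2)*s^2 - 1900*s - 2000*sqrt(2)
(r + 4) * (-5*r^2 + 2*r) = -5*r^3 - 18*r^2 + 8*r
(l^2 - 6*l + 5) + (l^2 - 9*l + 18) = 2*l^2 - 15*l + 23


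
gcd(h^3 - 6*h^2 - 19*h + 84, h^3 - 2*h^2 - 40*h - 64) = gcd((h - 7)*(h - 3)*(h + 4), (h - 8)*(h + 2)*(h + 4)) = h + 4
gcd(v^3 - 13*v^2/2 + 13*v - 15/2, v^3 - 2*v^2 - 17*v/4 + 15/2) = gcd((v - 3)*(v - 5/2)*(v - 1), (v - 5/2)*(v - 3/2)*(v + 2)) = v - 5/2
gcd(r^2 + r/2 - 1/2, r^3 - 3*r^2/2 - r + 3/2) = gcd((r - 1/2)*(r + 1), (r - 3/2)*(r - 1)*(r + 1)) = r + 1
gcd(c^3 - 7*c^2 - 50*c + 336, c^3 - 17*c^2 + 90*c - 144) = c^2 - 14*c + 48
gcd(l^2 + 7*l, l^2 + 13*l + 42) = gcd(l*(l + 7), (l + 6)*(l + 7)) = l + 7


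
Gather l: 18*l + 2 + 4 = 18*l + 6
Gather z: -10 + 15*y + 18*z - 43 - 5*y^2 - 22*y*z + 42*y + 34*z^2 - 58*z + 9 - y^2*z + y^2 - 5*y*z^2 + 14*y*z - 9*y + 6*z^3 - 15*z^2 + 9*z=-4*y^2 + 48*y + 6*z^3 + z^2*(19 - 5*y) + z*(-y^2 - 8*y - 31) - 44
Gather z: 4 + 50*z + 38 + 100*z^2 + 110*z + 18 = 100*z^2 + 160*z + 60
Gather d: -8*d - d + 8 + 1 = 9 - 9*d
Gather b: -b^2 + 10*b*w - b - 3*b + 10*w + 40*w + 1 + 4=-b^2 + b*(10*w - 4) + 50*w + 5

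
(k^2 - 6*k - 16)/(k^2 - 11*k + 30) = (k^2 - 6*k - 16)/(k^2 - 11*k + 30)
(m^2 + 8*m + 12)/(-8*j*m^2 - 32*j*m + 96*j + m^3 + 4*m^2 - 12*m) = (-m - 2)/(8*j*m - 16*j - m^2 + 2*m)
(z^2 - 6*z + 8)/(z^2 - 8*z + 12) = (z - 4)/(z - 6)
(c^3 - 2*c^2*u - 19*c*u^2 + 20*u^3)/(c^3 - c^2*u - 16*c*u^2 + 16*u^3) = (-c + 5*u)/(-c + 4*u)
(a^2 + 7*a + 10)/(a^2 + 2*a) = (a + 5)/a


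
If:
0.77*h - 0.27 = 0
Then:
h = 0.35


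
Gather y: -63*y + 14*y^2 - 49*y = 14*y^2 - 112*y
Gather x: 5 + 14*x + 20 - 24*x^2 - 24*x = -24*x^2 - 10*x + 25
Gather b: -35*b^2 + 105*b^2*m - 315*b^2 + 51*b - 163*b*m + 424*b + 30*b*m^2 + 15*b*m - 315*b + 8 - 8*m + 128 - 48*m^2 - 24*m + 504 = b^2*(105*m - 350) + b*(30*m^2 - 148*m + 160) - 48*m^2 - 32*m + 640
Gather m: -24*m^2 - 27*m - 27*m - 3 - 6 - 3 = -24*m^2 - 54*m - 12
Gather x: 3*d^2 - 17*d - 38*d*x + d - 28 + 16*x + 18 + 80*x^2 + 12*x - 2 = 3*d^2 - 16*d + 80*x^2 + x*(28 - 38*d) - 12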